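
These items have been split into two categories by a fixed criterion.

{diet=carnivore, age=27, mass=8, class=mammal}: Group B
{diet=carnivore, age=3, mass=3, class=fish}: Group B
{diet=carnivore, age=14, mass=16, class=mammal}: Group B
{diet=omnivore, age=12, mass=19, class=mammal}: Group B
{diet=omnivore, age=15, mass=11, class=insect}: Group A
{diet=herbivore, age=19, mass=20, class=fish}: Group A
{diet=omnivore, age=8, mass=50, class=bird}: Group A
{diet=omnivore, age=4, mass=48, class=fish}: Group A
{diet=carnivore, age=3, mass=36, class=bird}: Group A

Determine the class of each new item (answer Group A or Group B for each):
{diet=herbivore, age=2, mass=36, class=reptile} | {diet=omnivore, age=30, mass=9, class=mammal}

Group A, Group B

Every 'Group A' example satisfies: class is insect OR mass ≥ 20. None of the 'Group B' examples do.
{diet=herbivore, age=2, mass=36, class=reptile} — class is reptile, mass = 36, hence Group A. {diet=omnivore, age=30, mass=9, class=mammal} — class is mammal, mass = 9, hence Group B.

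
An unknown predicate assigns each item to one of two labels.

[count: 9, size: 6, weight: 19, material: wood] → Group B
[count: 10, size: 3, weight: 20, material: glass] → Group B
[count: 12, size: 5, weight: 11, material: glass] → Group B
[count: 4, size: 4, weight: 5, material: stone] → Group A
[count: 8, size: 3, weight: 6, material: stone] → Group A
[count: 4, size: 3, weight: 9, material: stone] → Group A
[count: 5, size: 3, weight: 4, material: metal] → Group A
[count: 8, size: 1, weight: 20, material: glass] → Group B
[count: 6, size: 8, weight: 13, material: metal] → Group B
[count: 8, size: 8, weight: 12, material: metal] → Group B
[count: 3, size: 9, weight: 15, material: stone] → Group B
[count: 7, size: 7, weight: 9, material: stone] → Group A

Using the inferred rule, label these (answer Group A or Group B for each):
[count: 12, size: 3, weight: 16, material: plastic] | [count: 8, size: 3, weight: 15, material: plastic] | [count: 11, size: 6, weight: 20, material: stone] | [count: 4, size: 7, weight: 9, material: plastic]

'Group A' ⟺ weight ≤ 9.
[count: 12, size: 3, weight: 16, material: plastic]: Group B (weight = 16).
[count: 8, size: 3, weight: 15, material: plastic]: Group B (weight = 15).
[count: 11, size: 6, weight: 20, material: stone]: Group B (weight = 20).
[count: 4, size: 7, weight: 9, material: plastic]: Group A (weight = 9).

Group B, Group B, Group B, Group A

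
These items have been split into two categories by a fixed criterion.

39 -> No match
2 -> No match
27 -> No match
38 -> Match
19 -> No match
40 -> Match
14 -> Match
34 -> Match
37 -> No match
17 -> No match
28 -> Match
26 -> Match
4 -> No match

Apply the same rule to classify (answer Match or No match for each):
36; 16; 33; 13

Every 'Match' example satisfies: even AND at least 14. None of the 'No match' examples do.

Match, Match, No match, No match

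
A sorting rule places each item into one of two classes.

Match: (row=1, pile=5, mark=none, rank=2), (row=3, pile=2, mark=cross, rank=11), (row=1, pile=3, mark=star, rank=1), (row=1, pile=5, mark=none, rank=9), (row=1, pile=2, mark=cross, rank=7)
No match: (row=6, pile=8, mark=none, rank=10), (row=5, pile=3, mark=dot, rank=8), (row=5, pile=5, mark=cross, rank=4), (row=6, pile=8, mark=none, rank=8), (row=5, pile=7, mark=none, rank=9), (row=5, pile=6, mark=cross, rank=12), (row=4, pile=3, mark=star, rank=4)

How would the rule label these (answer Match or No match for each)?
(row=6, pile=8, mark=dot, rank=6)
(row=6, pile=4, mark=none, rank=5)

No match, No match

Rule: row ≤ 3. This holds for each 'Match' example and fails for each 'No match' one.
(row=6, pile=8, mark=dot, rank=6): No match (row = 6).
(row=6, pile=4, mark=none, rank=5): No match (row = 6).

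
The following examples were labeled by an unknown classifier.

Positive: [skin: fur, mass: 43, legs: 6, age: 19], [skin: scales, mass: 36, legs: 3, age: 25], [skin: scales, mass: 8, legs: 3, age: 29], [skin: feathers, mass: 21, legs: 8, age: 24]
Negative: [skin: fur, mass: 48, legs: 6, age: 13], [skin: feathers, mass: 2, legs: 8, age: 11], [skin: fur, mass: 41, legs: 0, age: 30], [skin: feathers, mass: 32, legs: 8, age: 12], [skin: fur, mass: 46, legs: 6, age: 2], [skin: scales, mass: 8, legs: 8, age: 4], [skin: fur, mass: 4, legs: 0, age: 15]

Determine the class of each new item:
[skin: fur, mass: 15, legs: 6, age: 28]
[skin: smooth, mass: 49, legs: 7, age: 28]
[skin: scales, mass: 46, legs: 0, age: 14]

Positive, Positive, Negative

The common property of the 'Positive' items is: age ≥ 15 AND legs ≥ 3. No 'Negative' item has it.
[skin: fur, mass: 15, legs: 6, age: 28] → age = 28, legs = 6 → Positive.
[skin: smooth, mass: 49, legs: 7, age: 28] → age = 28, legs = 7 → Positive.
[skin: scales, mass: 46, legs: 0, age: 14] → age = 14, legs = 0 → Negative.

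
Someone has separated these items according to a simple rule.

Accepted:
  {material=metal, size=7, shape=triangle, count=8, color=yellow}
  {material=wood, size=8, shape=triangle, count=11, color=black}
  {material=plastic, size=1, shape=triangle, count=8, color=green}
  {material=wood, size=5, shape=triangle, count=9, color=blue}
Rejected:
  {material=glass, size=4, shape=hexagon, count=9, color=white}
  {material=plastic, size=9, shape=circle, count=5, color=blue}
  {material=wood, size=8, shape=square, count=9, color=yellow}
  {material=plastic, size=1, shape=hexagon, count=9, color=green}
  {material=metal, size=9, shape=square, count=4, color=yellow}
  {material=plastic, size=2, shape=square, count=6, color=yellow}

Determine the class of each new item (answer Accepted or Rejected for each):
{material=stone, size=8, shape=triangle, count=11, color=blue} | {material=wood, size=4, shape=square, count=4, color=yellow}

All 'Accepted' examples share one property — shape is triangle — and every 'Rejected' example lacks it.
{material=stone, size=8, shape=triangle, count=11, color=blue}: Accepted (shape is triangle). {material=wood, size=4, shape=square, count=4, color=yellow}: Rejected (shape is square).

Accepted, Rejected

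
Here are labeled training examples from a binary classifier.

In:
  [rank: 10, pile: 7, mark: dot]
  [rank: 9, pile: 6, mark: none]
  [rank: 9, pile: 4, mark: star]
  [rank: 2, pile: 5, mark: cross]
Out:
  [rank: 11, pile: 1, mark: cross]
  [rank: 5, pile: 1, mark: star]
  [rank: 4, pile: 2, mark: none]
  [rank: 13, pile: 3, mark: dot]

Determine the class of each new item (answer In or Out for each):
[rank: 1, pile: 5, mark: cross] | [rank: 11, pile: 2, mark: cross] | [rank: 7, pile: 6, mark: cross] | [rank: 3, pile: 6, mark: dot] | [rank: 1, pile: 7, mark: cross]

A rule that fits every label: pile ≥ 4 — true of each 'In' example, false of each 'Out' one.
[rank: 1, pile: 5, mark: cross]: pile = 5, has this property → In.
[rank: 11, pile: 2, mark: cross]: pile = 2, lacks this property → Out.
[rank: 7, pile: 6, mark: cross]: pile = 6, has this property → In.
[rank: 3, pile: 6, mark: dot]: pile = 6, has this property → In.
[rank: 1, pile: 7, mark: cross]: pile = 7, has this property → In.

In, Out, In, In, In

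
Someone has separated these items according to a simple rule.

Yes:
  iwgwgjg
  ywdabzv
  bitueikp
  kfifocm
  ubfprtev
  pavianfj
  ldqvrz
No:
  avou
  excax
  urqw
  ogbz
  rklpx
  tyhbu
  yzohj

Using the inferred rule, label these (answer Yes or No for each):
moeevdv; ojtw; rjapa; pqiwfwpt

Yes, No, No, Yes

The distinguishing property — length ≥ 6 — holds for all the 'Yes' cases and none of the 'No' cases.
moeevdv → length 7 → Yes. ojtw → length 4 → No. rjapa → length 5 → No. pqiwfwpt → length 8 → Yes.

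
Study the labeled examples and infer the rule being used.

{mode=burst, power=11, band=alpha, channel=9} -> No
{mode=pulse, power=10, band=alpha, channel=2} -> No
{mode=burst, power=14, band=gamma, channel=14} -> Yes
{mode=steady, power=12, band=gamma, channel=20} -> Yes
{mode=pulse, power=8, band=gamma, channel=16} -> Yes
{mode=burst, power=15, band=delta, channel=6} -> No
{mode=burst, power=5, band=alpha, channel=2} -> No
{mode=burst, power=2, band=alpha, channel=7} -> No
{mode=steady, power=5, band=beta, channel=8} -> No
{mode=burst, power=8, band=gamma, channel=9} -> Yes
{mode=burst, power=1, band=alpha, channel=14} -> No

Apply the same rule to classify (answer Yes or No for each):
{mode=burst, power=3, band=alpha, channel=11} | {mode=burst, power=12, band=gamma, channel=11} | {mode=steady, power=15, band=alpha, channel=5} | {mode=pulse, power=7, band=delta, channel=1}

Every 'Yes' example satisfies: band is gamma. None of the 'No' examples do.

No, Yes, No, No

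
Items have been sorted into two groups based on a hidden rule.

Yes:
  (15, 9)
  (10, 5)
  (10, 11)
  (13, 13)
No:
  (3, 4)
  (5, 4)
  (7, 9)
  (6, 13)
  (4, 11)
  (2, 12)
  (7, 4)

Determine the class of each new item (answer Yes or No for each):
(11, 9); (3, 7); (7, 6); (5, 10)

Yes, No, No, No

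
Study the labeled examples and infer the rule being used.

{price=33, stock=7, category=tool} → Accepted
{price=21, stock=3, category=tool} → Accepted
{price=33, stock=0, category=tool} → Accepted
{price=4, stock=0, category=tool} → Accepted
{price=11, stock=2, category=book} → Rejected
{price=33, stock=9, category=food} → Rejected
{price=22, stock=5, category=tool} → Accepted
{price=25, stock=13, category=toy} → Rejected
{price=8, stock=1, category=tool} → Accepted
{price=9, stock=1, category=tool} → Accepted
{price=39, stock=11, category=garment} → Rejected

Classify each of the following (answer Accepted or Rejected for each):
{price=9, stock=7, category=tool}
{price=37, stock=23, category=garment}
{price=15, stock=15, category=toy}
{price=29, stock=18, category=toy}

Accepted, Rejected, Rejected, Rejected

Looking at the examples, the only property every 'Accepted' case has and every 'Rejected' case lacks is: category is tool.
{price=9, stock=7, category=tool} → category is tool → Accepted. {price=37, stock=23, category=garment} → category is garment → Rejected. {price=15, stock=15, category=toy} → category is toy → Rejected. {price=29, stock=18, category=toy} → category is toy → Rejected.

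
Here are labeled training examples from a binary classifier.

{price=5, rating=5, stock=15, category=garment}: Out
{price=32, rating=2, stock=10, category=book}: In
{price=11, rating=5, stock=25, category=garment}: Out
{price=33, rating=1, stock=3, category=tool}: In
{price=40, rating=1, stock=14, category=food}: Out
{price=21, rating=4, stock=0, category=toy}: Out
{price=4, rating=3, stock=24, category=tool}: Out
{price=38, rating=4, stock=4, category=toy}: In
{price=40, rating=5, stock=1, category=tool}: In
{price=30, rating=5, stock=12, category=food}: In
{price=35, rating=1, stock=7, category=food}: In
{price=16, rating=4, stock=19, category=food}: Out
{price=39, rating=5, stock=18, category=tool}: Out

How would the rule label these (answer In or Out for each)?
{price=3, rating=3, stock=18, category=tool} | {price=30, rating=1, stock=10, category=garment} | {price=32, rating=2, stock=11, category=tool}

Out, In, In

The pattern is that an item is 'In' exactly when: stock ≥ 1 AND stock ≤ 12.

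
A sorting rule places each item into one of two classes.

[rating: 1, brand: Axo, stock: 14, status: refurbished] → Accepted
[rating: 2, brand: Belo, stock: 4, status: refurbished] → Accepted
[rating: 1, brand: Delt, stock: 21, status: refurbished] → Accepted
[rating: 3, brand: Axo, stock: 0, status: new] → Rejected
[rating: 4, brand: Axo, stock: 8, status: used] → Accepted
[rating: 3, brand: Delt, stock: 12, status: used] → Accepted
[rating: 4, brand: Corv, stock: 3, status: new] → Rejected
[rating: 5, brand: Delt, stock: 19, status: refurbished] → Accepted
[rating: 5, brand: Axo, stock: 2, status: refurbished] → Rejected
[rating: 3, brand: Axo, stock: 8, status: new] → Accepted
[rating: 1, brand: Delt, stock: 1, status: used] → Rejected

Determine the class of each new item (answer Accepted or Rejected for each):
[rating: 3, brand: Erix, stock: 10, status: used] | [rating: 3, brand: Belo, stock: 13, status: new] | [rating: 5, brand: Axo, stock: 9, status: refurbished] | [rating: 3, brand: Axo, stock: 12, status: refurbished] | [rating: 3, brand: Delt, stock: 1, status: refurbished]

A rule that fits every label: stock ≥ 4 — true of each 'Accepted' example, false of each 'Rejected' one.
Accepted: [rating: 3, brand: Erix, stock: 10, status: used], since stock = 10. Accepted: [rating: 3, brand: Belo, stock: 13, status: new], since stock = 13. Accepted: [rating: 5, brand: Axo, stock: 9, status: refurbished], since stock = 9. Accepted: [rating: 3, brand: Axo, stock: 12, status: refurbished], since stock = 12. Rejected: [rating: 3, brand: Delt, stock: 1, status: refurbished], since stock = 1.

Accepted, Accepted, Accepted, Accepted, Rejected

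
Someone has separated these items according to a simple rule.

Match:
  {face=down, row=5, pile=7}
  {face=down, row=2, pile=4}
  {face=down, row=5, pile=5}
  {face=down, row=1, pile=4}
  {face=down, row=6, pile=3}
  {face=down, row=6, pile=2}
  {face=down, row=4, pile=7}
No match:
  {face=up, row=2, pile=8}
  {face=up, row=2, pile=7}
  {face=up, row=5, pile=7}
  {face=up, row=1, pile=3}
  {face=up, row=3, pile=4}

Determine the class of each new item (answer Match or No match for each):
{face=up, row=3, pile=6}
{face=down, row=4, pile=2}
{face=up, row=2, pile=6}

No match, Match, No match

Comparing the two groups points to one rule — face is down.
{face=up, row=3, pile=6} — face is up, hence No match.
{face=down, row=4, pile=2} — face is down, hence Match.
{face=up, row=2, pile=6} — face is up, hence No match.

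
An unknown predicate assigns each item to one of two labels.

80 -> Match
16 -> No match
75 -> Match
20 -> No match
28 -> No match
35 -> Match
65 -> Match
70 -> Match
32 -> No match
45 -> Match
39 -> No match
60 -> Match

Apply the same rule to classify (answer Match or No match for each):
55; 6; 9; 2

Match, No match, No match, No match

'Match' ⟺ multiple of 5 AND at least 28.
55: Match (55 = 5·11, 55 ≥ 28).
6: No match (6 = 5·1 + 1, 6 < 28).
9: No match (9 = 5·1 + 4, 9 < 28).
2: No match (2 = 5·0 + 2, 2 < 28).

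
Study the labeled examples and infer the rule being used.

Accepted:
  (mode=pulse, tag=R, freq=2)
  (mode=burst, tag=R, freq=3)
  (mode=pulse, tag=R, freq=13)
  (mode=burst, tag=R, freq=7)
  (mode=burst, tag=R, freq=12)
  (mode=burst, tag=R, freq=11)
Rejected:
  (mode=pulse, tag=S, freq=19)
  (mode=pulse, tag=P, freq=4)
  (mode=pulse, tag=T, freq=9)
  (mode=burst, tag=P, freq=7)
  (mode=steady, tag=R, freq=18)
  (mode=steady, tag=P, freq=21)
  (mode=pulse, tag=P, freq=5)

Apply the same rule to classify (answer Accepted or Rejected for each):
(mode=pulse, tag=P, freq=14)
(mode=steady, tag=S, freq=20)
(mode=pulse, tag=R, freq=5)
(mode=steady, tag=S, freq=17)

All 'Accepted' examples share one property — tag is R AND freq ≤ 13 — and every 'Rejected' example lacks it.
(mode=pulse, tag=P, freq=14) — tag is P, freq = 14, hence Rejected.
(mode=steady, tag=S, freq=20) — tag is S, freq = 20, hence Rejected.
(mode=pulse, tag=R, freq=5) — tag is R, freq = 5, hence Accepted.
(mode=steady, tag=S, freq=17) — tag is S, freq = 17, hence Rejected.

Rejected, Rejected, Accepted, Rejected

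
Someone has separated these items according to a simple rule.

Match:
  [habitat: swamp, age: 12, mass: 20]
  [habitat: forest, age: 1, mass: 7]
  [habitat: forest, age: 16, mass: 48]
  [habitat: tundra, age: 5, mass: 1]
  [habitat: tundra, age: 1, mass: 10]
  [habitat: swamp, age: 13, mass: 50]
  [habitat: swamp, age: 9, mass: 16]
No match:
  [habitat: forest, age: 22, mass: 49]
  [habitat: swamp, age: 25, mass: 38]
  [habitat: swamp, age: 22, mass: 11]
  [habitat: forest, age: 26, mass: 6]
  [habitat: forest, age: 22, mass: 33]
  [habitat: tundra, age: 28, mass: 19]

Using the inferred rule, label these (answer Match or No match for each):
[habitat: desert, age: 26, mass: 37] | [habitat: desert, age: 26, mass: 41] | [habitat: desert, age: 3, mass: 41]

No match, No match, Match

The rule appears to be: age ≤ 16.
[habitat: desert, age: 26, mass: 37] → age = 26 → No match. [habitat: desert, age: 26, mass: 41] → age = 26 → No match. [habitat: desert, age: 3, mass: 41] → age = 3 → Match.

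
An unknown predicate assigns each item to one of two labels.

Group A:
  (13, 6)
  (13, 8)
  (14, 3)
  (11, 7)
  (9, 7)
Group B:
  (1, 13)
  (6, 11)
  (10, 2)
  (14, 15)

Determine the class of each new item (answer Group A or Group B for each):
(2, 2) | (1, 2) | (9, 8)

Group B, Group B, Group A

Rule: first > second AND sum ≥ 14. This holds for each 'Group A' example and fails for each 'Group B' one.
(2, 2) → 2 = 2, 2+2 = 4 → Group B.
(1, 2) → 1 < 2, 1+2 = 3 → Group B.
(9, 8) → 9 > 8, 9+8 = 17 → Group A.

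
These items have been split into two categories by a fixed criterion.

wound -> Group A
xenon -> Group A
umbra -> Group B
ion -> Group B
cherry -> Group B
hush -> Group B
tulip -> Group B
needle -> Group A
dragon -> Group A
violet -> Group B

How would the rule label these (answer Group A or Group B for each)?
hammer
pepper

Group B, Group B

A rule that fits every label: length ≥ 4 AND contains 'n' — true of each 'Group A' example, false of each 'Group B' one.
Group B: hammer, since length 6, no 'n'.
Group B: pepper, since length 6, no 'n'.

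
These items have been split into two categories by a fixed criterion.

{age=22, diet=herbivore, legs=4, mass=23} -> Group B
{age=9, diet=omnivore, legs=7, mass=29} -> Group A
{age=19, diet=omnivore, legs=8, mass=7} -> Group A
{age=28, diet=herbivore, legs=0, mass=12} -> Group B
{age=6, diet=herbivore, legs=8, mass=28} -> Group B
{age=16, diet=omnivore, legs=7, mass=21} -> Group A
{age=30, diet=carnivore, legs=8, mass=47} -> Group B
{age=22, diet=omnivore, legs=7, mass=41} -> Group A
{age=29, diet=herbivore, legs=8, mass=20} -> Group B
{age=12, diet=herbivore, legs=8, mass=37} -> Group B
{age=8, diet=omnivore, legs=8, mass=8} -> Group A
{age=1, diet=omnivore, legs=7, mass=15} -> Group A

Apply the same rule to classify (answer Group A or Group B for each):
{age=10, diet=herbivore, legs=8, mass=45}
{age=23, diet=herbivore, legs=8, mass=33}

Group B, Group B

Comparing the two groups points to one rule — diet is omnivore.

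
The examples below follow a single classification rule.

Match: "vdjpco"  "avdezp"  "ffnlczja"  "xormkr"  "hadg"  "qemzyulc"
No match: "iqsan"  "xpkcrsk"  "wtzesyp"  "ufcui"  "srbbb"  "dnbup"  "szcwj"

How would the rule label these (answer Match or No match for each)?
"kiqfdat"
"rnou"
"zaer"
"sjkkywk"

The classifier is using: even length.
"kiqfdat": length 7 — fails the rule, so No match.
"rnou": length 4 — has this property, so Match.
"zaer": length 4 — has this property, so Match.
"sjkkywk": length 7 — fails the rule, so No match.

No match, Match, Match, No match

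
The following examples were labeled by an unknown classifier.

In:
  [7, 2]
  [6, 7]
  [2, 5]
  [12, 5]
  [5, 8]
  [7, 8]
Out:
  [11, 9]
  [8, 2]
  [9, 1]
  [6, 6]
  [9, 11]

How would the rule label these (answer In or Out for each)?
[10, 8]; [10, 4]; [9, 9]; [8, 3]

Checking candidate rules against both groups, what survives is: sum is odd.
[10, 8]: 10+8 = 18 — does not pass, so Out.
[10, 4]: 10+4 = 14 — does not pass, so Out.
[9, 9]: 9+9 = 18 — does not pass, so Out.
[8, 3]: 8+3 = 11 — has this property, so In.

Out, Out, Out, In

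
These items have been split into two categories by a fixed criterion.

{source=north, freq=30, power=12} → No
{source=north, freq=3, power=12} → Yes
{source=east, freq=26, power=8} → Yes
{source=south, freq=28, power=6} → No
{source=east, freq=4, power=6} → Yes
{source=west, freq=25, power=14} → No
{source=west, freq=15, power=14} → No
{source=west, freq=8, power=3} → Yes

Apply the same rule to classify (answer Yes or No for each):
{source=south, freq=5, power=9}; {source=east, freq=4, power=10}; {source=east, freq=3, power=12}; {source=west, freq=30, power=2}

Yes, Yes, Yes, No

All 'Yes' examples share one property — power ≤ 12 AND freq ≤ 26 — and every 'No' example lacks it.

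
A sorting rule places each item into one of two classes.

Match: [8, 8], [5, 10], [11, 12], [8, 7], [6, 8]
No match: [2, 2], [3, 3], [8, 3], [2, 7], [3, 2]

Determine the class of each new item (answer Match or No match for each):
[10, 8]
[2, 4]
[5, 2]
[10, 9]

Match, No match, No match, Match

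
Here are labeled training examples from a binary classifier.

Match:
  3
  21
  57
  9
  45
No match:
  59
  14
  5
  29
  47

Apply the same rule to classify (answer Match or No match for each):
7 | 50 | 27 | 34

All 'Match' examples share one property — multiple of 3 — and every 'No match' example lacks it.

No match, No match, Match, No match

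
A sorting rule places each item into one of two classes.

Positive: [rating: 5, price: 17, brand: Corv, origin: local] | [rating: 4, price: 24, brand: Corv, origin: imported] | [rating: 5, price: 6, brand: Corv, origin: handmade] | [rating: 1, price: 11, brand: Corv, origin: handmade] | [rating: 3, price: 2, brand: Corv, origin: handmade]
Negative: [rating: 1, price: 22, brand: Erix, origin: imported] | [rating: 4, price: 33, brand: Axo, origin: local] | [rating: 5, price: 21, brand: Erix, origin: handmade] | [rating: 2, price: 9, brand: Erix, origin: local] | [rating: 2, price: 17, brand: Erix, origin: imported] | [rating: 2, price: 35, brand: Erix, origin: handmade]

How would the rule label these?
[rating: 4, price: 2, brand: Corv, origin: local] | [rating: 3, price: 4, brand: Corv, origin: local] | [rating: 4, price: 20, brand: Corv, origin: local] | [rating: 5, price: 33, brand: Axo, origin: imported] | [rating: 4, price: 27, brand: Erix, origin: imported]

The classifier is using: brand is Corv.
Positive: [rating: 4, price: 2, brand: Corv, origin: local], since brand is Corv. Positive: [rating: 3, price: 4, brand: Corv, origin: local], since brand is Corv. Positive: [rating: 4, price: 20, brand: Corv, origin: local], since brand is Corv. Negative: [rating: 5, price: 33, brand: Axo, origin: imported], since brand is Axo. Negative: [rating: 4, price: 27, brand: Erix, origin: imported], since brand is Erix.

Positive, Positive, Positive, Negative, Negative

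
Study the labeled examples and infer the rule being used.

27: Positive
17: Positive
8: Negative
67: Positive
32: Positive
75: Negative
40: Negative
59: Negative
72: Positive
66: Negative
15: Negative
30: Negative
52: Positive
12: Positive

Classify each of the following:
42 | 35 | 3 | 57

Positive, Negative, Negative, Positive

One predicate separates the groups cleanly: ≡ 2 (mod 5).
42 → 42 mod 5 = 2 → Positive.
35 → 35 mod 5 = 0 → Negative.
3 → 3 mod 5 = 3 → Negative.
57 → 57 mod 5 = 2 → Positive.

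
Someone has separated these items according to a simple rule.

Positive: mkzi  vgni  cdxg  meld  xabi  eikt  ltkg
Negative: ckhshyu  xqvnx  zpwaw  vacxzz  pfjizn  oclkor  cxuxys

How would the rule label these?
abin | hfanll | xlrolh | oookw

The simplest hypothesis consistent with all the labels is: length 4.
abin: length 4 — passes, so Positive. hfanll: length 6 — doesn't match, so Negative. xlrolh: length 6 — doesn't match, so Negative. oookw: length 5 — doesn't match, so Negative.

Positive, Negative, Negative, Negative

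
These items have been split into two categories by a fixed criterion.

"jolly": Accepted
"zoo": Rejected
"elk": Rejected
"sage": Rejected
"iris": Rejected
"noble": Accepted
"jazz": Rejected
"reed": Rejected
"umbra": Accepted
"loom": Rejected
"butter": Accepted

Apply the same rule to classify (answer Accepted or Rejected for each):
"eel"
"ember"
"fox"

A rule that fits every label: length ≥ 5 — true of each 'Accepted' example, false of each 'Rejected' one.

Rejected, Accepted, Rejected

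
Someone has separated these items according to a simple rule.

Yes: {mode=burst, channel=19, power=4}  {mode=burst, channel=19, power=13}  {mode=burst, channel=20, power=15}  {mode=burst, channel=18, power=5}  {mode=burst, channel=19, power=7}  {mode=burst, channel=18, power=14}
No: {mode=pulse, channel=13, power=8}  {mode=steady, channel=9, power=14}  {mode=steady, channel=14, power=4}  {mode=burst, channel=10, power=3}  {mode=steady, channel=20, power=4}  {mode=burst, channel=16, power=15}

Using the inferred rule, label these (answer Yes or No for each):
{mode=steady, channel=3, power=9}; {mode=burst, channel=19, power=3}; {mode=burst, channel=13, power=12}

No, Yes, No

The common property of the 'Yes' items is: mode is burst AND channel ≥ 18. No 'No' item has it.
{mode=steady, channel=3, power=9}: mode is steady, channel = 3, doesn't qualify → No. {mode=burst, channel=19, power=3}: mode is burst, channel = 19, fits → Yes. {mode=burst, channel=13, power=12}: mode is burst, channel = 13, doesn't qualify → No.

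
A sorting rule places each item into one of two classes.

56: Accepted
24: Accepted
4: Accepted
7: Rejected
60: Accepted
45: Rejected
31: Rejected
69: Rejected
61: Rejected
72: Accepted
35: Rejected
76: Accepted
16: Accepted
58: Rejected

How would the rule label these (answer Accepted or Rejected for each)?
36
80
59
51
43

The pattern is that an item is 'Accepted' exactly when: multiple of 4.
36: 36 = 4·9, qualifies → Accepted. 80: 80 = 4·20, qualifies → Accepted. 59: 59 = 4·14 + 3, fails the rule → Rejected. 51: 51 = 4·12 + 3, fails the rule → Rejected. 43: 43 = 4·10 + 3, fails the rule → Rejected.

Accepted, Accepted, Rejected, Rejected, Rejected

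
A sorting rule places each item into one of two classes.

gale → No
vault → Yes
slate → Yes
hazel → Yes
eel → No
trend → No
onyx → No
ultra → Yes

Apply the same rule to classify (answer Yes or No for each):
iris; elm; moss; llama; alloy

No, No, No, Yes, Yes

All 'Yes' examples share one property — odd length AND contains 'a' — and every 'No' example lacks it.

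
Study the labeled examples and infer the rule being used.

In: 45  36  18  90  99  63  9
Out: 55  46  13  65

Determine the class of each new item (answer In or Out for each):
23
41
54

Out, Out, In

The rule appears to be: multiple of 3.
23: 23 = 3·7 + 2 — doesn't match, so Out.
41: 41 = 3·13 + 2 — doesn't match, so Out.
54: 54 = 3·18 — passes, so In.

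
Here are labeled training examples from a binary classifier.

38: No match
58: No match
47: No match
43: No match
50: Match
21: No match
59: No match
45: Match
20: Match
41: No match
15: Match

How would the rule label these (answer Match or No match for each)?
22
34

No match, No match

The simplest hypothesis consistent with all the labels is: multiple of 5.
22 — 22 = 5·4 + 2, hence No match. 34 — 34 = 5·6 + 4, hence No match.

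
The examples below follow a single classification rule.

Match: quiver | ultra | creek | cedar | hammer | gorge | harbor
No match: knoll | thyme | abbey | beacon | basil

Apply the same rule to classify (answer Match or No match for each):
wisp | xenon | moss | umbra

A rule that fits every label: contains 'r' — true of each 'Match' example, false of each 'No match' one.
wisp → no 'r' → No match.
xenon → no 'r' → No match.
moss → no 'r' → No match.
umbra → has 'r' → Match.

No match, No match, No match, Match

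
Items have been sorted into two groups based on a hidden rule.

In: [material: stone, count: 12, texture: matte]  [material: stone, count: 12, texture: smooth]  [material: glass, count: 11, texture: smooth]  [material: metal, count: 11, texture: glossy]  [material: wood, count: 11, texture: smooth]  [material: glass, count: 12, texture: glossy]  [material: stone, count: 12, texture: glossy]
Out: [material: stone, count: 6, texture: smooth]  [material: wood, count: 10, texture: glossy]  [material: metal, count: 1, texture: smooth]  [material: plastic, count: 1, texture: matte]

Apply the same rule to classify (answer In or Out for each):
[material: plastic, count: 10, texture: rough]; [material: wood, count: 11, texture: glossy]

All 'In' examples share one property — count ≥ 11 — and every 'Out' example lacks it.
[material: plastic, count: 10, texture: rough] → count = 10 → Out.
[material: wood, count: 11, texture: glossy] → count = 11 → In.

Out, In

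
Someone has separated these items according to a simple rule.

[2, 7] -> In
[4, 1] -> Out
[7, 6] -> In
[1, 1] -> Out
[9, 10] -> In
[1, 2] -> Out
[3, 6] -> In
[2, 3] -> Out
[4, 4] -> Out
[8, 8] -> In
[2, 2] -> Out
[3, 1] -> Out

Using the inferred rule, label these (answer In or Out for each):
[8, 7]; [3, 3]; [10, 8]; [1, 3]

In, Out, In, Out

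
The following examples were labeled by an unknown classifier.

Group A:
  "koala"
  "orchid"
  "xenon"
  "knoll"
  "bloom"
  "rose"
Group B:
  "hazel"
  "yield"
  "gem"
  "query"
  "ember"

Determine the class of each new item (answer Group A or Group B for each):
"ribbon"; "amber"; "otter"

A rule that fits every label: contains 'o' — true of each 'Group A' example, false of each 'Group B' one.
"ribbon": Group A (has 'o').
"amber": Group B (no 'o').
"otter": Group A (has 'o').

Group A, Group B, Group A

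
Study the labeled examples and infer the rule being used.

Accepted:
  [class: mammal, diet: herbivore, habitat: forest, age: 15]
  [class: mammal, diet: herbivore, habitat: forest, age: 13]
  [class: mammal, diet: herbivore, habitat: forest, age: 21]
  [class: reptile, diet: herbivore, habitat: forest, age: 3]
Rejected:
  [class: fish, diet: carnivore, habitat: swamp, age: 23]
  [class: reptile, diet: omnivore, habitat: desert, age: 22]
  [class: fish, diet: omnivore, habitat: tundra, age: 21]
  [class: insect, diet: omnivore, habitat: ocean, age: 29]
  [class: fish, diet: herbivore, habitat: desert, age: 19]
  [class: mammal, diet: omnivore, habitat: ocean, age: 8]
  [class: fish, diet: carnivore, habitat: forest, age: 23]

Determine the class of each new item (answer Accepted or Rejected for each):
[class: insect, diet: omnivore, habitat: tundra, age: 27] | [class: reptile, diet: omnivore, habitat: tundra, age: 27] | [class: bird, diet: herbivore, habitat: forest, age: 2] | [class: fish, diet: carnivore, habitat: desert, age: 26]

One predicate separates the groups cleanly: habitat is forest AND diet is herbivore.
[class: insect, diet: omnivore, habitat: tundra, age: 27]: habitat is tundra, diet is omnivore, does not pass → Rejected.
[class: reptile, diet: omnivore, habitat: tundra, age: 27]: habitat is tundra, diet is omnivore, does not pass → Rejected.
[class: bird, diet: herbivore, habitat: forest, age: 2]: habitat is forest, diet is herbivore, qualifies → Accepted.
[class: fish, diet: carnivore, habitat: desert, age: 26]: habitat is desert, diet is carnivore, does not pass → Rejected.

Rejected, Rejected, Accepted, Rejected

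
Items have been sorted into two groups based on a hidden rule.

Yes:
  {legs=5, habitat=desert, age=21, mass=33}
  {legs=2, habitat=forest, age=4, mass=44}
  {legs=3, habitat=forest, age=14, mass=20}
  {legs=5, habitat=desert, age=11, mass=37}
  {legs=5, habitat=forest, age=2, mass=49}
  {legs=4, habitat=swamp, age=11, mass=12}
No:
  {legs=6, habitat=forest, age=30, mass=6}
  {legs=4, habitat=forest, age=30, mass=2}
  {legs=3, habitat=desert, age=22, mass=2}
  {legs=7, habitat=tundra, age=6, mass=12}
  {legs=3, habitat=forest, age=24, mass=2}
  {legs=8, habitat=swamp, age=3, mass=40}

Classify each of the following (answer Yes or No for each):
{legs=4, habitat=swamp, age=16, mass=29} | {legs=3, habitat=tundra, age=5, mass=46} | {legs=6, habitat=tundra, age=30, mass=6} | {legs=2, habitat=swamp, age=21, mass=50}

Yes, Yes, No, Yes

One predicate separates the groups cleanly: legs ≤ 5 AND age ≤ 21.
{legs=4, habitat=swamp, age=16, mass=29}: legs = 4, age = 16, passes → Yes. {legs=3, habitat=tundra, age=5, mass=46}: legs = 3, age = 5, passes → Yes. {legs=6, habitat=tundra, age=30, mass=6}: legs = 6, age = 30, does not satisfy this → No. {legs=2, habitat=swamp, age=21, mass=50}: legs = 2, age = 21, passes → Yes.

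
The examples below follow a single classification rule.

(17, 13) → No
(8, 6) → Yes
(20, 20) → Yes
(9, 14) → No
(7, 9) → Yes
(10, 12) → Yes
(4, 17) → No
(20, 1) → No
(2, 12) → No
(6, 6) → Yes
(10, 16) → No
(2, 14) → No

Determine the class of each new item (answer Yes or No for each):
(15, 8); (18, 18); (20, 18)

No, Yes, Yes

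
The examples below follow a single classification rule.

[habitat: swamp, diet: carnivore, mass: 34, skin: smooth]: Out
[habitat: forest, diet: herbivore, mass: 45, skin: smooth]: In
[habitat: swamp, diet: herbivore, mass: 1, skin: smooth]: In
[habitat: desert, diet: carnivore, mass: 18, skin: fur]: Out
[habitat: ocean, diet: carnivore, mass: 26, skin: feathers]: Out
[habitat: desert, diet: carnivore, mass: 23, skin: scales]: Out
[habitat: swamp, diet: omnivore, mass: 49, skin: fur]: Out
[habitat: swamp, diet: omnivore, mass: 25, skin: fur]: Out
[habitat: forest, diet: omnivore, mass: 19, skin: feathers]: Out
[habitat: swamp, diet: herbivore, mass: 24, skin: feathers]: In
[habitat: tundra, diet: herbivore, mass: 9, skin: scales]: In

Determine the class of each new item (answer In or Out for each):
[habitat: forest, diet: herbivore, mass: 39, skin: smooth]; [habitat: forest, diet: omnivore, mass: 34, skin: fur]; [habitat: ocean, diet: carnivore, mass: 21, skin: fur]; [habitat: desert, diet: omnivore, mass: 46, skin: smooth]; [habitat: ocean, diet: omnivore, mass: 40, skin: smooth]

All 'In' examples share one property — diet is herbivore — and every 'Out' example lacks it.
[habitat: forest, diet: herbivore, mass: 39, skin: smooth] → diet is herbivore → In.
[habitat: forest, diet: omnivore, mass: 34, skin: fur] → diet is omnivore → Out.
[habitat: ocean, diet: carnivore, mass: 21, skin: fur] → diet is carnivore → Out.
[habitat: desert, diet: omnivore, mass: 46, skin: smooth] → diet is omnivore → Out.
[habitat: ocean, diet: omnivore, mass: 40, skin: smooth] → diet is omnivore → Out.

In, Out, Out, Out, Out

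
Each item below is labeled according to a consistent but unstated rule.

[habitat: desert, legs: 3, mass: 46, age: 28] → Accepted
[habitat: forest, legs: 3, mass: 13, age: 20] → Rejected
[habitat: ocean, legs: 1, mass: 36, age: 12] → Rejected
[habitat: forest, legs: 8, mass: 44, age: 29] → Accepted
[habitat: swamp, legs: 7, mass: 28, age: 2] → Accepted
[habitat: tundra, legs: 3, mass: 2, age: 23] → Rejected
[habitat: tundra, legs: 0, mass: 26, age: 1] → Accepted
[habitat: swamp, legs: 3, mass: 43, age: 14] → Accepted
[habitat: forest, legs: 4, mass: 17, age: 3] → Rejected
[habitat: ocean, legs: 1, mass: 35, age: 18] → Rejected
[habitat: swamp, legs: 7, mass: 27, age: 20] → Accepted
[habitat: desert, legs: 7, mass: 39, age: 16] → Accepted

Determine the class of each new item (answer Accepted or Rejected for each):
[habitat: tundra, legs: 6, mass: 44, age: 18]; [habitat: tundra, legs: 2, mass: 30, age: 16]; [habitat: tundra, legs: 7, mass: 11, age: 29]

Rule: legs ≠ 1 AND mass ≥ 26. This holds for each 'Accepted' example and fails for each 'Rejected' one.
Accepted: [habitat: tundra, legs: 6, mass: 44, age: 18], since legs = 6, mass = 44.
Accepted: [habitat: tundra, legs: 2, mass: 30, age: 16], since legs = 2, mass = 30.
Rejected: [habitat: tundra, legs: 7, mass: 11, age: 29], since legs = 7, mass = 11.

Accepted, Accepted, Rejected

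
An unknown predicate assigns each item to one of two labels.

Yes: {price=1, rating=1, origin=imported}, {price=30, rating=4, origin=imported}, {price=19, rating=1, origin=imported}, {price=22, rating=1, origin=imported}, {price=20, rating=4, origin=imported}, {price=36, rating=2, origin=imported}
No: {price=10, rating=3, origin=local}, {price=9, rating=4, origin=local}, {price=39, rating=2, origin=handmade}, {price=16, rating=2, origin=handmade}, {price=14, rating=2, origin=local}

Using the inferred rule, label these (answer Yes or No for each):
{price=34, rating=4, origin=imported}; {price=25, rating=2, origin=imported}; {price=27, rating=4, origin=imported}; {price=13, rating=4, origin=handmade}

Every 'Yes' example satisfies: origin is imported. None of the 'No' examples do.

Yes, Yes, Yes, No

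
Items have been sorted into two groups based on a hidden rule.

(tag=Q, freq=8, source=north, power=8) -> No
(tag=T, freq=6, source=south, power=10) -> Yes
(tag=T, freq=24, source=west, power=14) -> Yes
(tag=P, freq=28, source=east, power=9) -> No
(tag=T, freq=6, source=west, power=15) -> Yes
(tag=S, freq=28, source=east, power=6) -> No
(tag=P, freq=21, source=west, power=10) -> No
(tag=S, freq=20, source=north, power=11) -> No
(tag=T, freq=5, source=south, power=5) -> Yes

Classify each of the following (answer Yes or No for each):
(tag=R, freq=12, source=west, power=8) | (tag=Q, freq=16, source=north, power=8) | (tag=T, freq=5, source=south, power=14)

One predicate separates the groups cleanly: tag is T.
(tag=R, freq=12, source=west, power=8): No (tag is R).
(tag=Q, freq=16, source=north, power=8): No (tag is Q).
(tag=T, freq=5, source=south, power=14): Yes (tag is T).

No, No, Yes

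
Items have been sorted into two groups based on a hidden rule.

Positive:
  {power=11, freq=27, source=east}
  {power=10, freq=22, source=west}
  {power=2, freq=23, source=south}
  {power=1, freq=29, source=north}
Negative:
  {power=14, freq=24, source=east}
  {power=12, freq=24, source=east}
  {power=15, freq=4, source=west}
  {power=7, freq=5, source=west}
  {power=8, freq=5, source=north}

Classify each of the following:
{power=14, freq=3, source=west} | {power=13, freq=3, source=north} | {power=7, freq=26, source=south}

The simplest hypothesis consistent with all the labels is: power ≤ 11 AND freq ≥ 22.

Negative, Negative, Positive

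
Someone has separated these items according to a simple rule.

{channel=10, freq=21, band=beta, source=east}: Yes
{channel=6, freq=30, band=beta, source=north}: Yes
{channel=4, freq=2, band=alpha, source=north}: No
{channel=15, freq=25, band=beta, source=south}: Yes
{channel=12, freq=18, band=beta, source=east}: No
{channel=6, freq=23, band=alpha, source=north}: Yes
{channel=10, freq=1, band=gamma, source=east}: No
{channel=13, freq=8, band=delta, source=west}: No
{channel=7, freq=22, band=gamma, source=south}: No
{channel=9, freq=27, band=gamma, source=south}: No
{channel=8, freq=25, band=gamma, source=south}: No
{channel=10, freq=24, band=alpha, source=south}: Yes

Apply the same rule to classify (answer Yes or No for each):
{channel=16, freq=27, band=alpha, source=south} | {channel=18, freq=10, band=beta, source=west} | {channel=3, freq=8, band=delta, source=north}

The simplest hypothesis consistent with all the labels is: band is not gamma AND freq ≥ 21.
{channel=16, freq=27, band=alpha, source=south} — band is alpha, freq = 27, hence Yes. {channel=18, freq=10, band=beta, source=west} — band is beta, freq = 10, hence No. {channel=3, freq=8, band=delta, source=north} — band is delta, freq = 8, hence No.

Yes, No, No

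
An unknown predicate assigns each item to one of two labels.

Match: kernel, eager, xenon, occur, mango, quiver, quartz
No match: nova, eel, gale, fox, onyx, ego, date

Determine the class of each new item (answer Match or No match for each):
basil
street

Match, Match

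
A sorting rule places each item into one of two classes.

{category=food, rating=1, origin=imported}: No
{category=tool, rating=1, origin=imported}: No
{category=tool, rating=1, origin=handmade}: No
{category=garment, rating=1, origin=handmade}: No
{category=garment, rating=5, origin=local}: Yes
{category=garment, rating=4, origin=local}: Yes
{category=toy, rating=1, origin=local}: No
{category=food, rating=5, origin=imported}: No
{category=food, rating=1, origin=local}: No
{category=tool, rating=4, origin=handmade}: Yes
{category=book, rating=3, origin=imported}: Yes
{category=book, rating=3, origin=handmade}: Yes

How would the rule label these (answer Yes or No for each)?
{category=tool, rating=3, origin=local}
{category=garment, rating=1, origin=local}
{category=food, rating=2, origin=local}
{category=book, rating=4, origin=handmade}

The pattern is that an item is 'Yes' exactly when: category is not food AND rating ≥ 3.
{category=tool, rating=3, origin=local}: category is tool, rating = 3 — fits, so Yes.
{category=garment, rating=1, origin=local}: category is garment, rating = 1 — does not pass, so No.
{category=food, rating=2, origin=local}: category is food, rating = 2 — does not pass, so No.
{category=book, rating=4, origin=handmade}: category is book, rating = 4 — fits, so Yes.

Yes, No, No, Yes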